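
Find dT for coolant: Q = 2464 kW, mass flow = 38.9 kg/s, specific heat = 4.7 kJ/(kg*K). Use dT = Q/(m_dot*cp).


dT = Q / (m_dot * cp)
dT = 2464 / (38.9 * 4.7)
dT = 13.477 C

13.477


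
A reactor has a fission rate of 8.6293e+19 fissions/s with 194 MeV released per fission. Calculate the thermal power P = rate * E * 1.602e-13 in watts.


P = fission_rate * E_MeV * 1.602e-13
P = 8.6293e+19 * 194 * 1.602e-13
P = 2.6819e+09 W

2.6819e+09


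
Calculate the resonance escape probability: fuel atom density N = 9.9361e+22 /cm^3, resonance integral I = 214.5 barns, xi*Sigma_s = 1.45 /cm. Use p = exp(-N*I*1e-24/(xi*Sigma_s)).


p = exp(-N * I * 1e-24 / (xi*Sigma_s))
p = exp(-9.9361e+22 * 214.5 * 1e-24 / 1.45)
p = 4.1351e-07

4.1351e-07


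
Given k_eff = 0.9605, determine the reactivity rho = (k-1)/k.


rho = (k_eff - 1) / k_eff
rho = (0.9605 - 1) / 0.9605
rho = -0.041124

-0.041124


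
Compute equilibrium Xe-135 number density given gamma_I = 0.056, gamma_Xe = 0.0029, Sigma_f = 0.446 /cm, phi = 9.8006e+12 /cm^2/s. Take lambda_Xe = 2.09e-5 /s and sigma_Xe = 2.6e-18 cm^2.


Xe_eq = (gamma_I + gamma_Xe) * Sigma_f * phi / (lambda_Xe + sigma_Xe * phi)
Numerator = (0.056 + 0.0029) * 0.446 * 9.8006e+12 = 2.574559e+11
Denominator = 2.09e-5 + 2.6e-18 * 9.8006e+12 = 4.638156e-05
Xe_eq = 2.574559e+11 / 4.638156e-05 = 5.5508e+15 /cm^3

5.5508e+15


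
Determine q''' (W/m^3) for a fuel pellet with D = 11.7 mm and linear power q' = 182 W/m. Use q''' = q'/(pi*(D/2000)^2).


r = D / 2 / 1000 = 11.7 / 2 / 1000 = 0.00585 m
q''' = q' / (pi * r^2)
q''' = 182 / (pi * 0.00585^2)
q''' = 1.6928e+06 W/m^3

1.6928e+06


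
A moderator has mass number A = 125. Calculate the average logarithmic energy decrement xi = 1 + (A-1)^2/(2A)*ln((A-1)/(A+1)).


xi = 1 + (A-1)^2/(2A) * ln((A-1)/(A+1))
xi = 1 + (125-1)^2/(2*125) * ln((125-1)/(125 +1))
xi = 0.015915

0.015915


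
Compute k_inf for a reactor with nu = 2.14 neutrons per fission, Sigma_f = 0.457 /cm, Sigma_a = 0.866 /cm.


k_inf = nu * Sigma_f / Sigma_a
k_inf = 2.14 * 0.457 / 0.866
k_inf = 1.1293

1.1293


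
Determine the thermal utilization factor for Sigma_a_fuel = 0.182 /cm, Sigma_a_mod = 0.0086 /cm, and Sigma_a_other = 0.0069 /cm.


f = Sigma_a_fuel / (Sigma_a_fuel + Sigma_a_mod + Sigma_a_other)
f = 0.182 / (0.182 + 0.0086 + 0.0069)
f = 0.92152

0.92152


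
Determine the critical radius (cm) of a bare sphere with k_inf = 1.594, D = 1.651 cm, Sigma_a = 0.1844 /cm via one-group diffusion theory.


L^2 = D / Sigma_a = 1.651 / 0.1844 = 8.953362 cm^2
B_m^2 = (k_inf - 1) / L^2 = (1.594 - 1) / 8.953362 = 0.06634379 /cm^2
For a bare sphere: B_g = pi/R, so R_c = pi / sqrt(B_m^2)
R_c = pi / sqrt(0.06634379) = 12.197 cm

12.197


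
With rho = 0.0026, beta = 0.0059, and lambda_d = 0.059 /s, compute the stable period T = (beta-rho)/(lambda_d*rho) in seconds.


T = (beta - rho) / (lambda_d * rho)
T = (0.0059 - 0.0026) / (0.059 * 0.0026)
T = 21.512 s

21.512


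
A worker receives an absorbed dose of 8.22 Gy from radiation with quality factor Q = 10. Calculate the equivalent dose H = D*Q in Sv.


H = D * Q
H = 8.22 * 10
H = 82.200 Sv

82.200


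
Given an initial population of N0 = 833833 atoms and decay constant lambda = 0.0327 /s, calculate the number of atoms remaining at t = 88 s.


N = N0 * exp(-lambda * t)
N = 833833 * exp(-0.0327 * 88)
N = 46919

46919


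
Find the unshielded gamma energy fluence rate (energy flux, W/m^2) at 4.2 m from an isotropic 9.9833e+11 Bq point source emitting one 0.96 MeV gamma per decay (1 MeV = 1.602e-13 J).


psi = A * E * 1.602e-13 / (4*pi*r^2)
psi = 9.9833e+11 * 0.96 * 1.602e-13 / (4*pi*4.2^2)
psi = 6.9263e-04 W/m^2

6.9263e-04


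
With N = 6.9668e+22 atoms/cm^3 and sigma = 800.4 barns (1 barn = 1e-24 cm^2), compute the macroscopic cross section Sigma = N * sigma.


Sigma = N * sigma_barns * 1e-24
Sigma = 6.9668e+22 * 800.4 * 1e-24
Sigma = 55.762 /cm

55.762


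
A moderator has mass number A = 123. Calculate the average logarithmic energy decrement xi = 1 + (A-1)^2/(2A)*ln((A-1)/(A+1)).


xi = 1 + (A-1)^2/(2A) * ln((A-1)/(A+1))
xi = 1 + (123-1)^2/(2*123) * ln((123-1)/(123 +1))
xi = 0.016172

0.016172


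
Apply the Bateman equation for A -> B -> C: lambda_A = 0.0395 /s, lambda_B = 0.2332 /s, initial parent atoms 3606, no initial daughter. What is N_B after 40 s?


N_B(t) = lambda_A * N_A0 / (lambda_B - lambda_A) * [exp(-lambda_A*t) - exp(-lambda_B*t)]
exp(-0.0395*40) = 0.2059751; exp(-0.2332*40) = 8.889986e-05
N_B = 0.0395 * 3606 / (0.2332 - 0.0395) * (0.2059751 - 8.889986e-05)
N_B = 151.40

151.40


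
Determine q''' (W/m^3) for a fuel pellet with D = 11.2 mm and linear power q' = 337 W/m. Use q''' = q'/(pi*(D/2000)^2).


r = D / 2 / 1000 = 11.2 / 2 / 1000 = 0.0056 m
q''' = q' / (pi * r^2)
q''' = 337 / (pi * 0.0056^2)
q''' = 3.4206e+06 W/m^3

3.4206e+06


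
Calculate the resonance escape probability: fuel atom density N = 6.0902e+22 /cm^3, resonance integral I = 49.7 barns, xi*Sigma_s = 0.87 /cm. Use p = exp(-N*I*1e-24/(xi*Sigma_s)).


p = exp(-N * I * 1e-24 / (xi*Sigma_s))
p = exp(-6.0902e+22 * 49.7 * 1e-24 / 0.87)
p = 0.030835

0.030835


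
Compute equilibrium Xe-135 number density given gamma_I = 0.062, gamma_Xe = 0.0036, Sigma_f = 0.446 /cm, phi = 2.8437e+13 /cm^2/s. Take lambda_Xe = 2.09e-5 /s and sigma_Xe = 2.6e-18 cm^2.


Xe_eq = (gamma_I + gamma_Xe) * Sigma_f * phi / (lambda_Xe + sigma_Xe * phi)
Numerator = (0.062 + 0.0036) * 0.446 * 2.8437e+13 = 8.319984e+11
Denominator = 2.09e-5 + 2.6e-18 * 2.8437e+13 = 9.483620e-05
Xe_eq = 8.319984e+11 / 9.483620e-05 = 8.7730e+15 /cm^3

8.7730e+15


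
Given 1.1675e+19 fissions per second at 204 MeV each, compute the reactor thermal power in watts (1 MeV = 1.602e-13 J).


P = fission_rate * E_MeV * 1.602e-13
P = 1.1675e+19 * 204 * 1.602e-13
P = 3.8155e+08 W

3.8155e+08


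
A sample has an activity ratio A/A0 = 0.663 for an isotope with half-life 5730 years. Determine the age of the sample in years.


lambda = ln(2) / t_half = ln(2) / 5730 = 1.209681e-04 /yr
t = -ln(A/A0) / lambda
t = -ln(0.663) / 1.209681e-04
t = 3397.4 yr

3397.4


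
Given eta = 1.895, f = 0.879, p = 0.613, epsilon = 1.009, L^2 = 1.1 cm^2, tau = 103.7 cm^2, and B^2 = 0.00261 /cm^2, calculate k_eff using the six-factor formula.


k_inf = eta*f*p*eps = 1.895*0.879*0.613*1.009 = 1.030267
P_TNL = 1/(1 + L^2*B^2) = 1/(1 + 1.1*0.00261) = 0.9971372
P_FNL = exp(-B^2*tau) = exp(-0.00261*103.7) = 0.7628781
k_eff = k_inf * P_TNL * P_FNL = 1.030267 * 0.9971372 * 0.7628781
k_eff = 0.78372

0.78372


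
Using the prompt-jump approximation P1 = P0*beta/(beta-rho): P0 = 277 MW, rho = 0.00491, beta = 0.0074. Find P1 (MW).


P1/P0 = beta / (beta - rho)
P1/P0 = 0.0074 / (0.0074 - 0.00491) = 2.971888
P1 = 277 * 2.971888 = 823.21 MW

823.21


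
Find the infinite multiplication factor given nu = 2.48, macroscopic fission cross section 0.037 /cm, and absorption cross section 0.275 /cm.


k_inf = nu * Sigma_f / Sigma_a
k_inf = 2.48 * 0.037 / 0.275
k_inf = 0.33367

0.33367


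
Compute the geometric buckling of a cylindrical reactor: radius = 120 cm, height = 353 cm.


B^2 = (2.405/R)^2 + (pi/H)^2
B^2 = (2.405/120)^2 + (pi/353)^2
B^2 = 4.8087e-04 /cm^2

4.8087e-04


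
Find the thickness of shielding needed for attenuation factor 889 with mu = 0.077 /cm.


x = ln(factor) / mu
x = ln(889) / 0.077
x = 88.183 cm

88.183


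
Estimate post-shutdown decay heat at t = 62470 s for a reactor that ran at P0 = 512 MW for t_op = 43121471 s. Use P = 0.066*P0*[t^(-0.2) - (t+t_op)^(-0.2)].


P/P0 = 0.066 * [t^(-0.2) - (t + t_op)^(-0.2)]
P/P0 = 0.066 * [62470^(-0.2) - (62470 + 43121471)^(-0.2)]
P/P0 = 0.066 * [0.1098666 - 0.02971225] = 0.005290187
P = 512 * 0.005290187 = 2.7086 MW

2.7086


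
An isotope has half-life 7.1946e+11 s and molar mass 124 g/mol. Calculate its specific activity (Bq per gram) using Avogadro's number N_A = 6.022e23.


lambda = ln(2) / t_half = ln(2) / 7.1946e+11 = 9.634270e-13 /s
SA = lambda * N_A / M
SA = 9.634270e-13 * 6.022e23 / 124
SA = 4.6788e+09 Bq/g

4.6788e+09


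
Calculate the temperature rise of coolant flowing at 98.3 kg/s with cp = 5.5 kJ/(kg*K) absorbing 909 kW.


dT = Q / (m_dot * cp)
dT = 909 / (98.3 * 5.5)
dT = 1.6813 C

1.6813


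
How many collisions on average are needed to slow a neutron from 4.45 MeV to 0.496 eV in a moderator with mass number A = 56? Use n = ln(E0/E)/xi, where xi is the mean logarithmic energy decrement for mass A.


xi = 1 + (A-1)^2/(2A)*ln((A-1)/(A+1)) = 0.03529286 (for A = 56)
n = ln(E0/E) / xi
n = ln(4.45e6 / 0.496) / 0.03529286
n = ln(8.971774e+06) / 0.03529286 = 453.62

453.62


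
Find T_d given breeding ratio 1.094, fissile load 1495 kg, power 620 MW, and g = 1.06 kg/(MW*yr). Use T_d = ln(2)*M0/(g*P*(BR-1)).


Breeding gain G = BR - 1 = 1.094 - 1 = 0.094
Fissile production rate = g * P * G = 1.06 * 620 * 0.094 = 61.7768 kg/yr
T_d = ln(2) * M0 / (g * P * G)
T_d = ln(2) * 1495 / 61.7768 = 16.774 yr

16.774


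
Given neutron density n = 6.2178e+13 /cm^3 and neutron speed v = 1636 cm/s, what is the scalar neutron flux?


phi = n * v
phi = 6.2178e+13 * 1636
phi = 1.0172e+17 /cm^2/s

1.0172e+17


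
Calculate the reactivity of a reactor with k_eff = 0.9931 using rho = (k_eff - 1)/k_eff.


rho = (k_eff - 1) / k_eff
rho = (0.9931 - 1) / 0.9931
rho = -0.0069479

-0.0069479


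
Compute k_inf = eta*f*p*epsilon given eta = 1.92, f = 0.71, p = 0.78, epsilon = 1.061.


k_inf = eta * f * p * epsilon
k_inf = 1.92 * 0.71 * 0.78 * 1.061
k_inf = 1.1282

1.1282


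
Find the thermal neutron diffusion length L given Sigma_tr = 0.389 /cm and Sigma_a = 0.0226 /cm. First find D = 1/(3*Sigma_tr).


D = 1 / (3 * Sigma_tr) = 1 / (3 * 0.389) = 0.8568980 cm
L = sqrt(D / Sigma_a)
L = sqrt(0.8568980 / 0.0226)
L = 6.1576 cm

6.1576


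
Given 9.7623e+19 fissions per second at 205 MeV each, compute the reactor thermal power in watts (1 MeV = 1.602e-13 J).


P = fission_rate * E_MeV * 1.602e-13
P = 9.7623e+19 * 205 * 1.602e-13
P = 3.2060e+09 W

3.2060e+09


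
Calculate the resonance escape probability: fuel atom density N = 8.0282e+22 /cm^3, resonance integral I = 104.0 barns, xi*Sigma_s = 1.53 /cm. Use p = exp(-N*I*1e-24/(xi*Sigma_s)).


p = exp(-N * I * 1e-24 / (xi*Sigma_s))
p = exp(-8.0282e+22 * 104.0 * 1e-24 / 1.53)
p = 0.0042660

0.0042660


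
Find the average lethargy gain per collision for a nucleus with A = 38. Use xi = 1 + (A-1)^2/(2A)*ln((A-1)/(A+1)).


xi = 1 + (A-1)^2/(2A) * ln((A-1)/(A+1))
xi = 1 + (38-1)^2/(2*38) * ln((38-1)/(38 +1))
xi = 0.051720

0.051720


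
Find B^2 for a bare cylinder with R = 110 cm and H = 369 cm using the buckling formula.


B^2 = (2.405/R)^2 + (pi/H)^2
B^2 = (2.405/110)^2 + (pi/369)^2
B^2 = 5.5050e-04 /cm^2

5.5050e-04


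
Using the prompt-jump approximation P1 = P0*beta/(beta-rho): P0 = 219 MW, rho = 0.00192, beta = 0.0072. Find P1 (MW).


P1/P0 = beta / (beta - rho)
P1/P0 = 0.0072 / (0.0072 - 0.00192) = 1.363636
P1 = 219 * 1.363636 = 298.64 MW

298.64


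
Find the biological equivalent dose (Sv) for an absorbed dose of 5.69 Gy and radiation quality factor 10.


H = D * Q
H = 5.69 * 10
H = 56.900 Sv

56.900


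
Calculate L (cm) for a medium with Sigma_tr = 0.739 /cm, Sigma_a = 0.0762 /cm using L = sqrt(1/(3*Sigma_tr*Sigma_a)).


D = 1 / (3 * Sigma_tr) = 1 / (3 * 0.739) = 0.4510600 cm
L = sqrt(D / Sigma_a)
L = sqrt(0.4510600 / 0.0762)
L = 2.4330 cm

2.4330


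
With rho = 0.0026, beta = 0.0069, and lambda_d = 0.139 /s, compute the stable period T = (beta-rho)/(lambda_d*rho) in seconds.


T = (beta - rho) / (lambda_d * rho)
T = (0.0069 - 0.0026) / (0.139 * 0.0026)
T = 11.898 s

11.898


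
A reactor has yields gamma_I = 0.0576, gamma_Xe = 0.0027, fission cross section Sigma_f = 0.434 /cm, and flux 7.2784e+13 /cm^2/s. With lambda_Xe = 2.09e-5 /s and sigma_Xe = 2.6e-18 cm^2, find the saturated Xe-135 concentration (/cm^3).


Xe_eq = (gamma_I + gamma_Xe) * Sigma_f * phi / (lambda_Xe + sigma_Xe * phi)
Numerator = (0.0576 + 0.0027) * 0.434 * 7.2784e+13 = 1.904772e+12
Denominator = 2.09e-5 + 2.6e-18 * 7.2784e+13 = 2.101384e-04
Xe_eq = 1.904772e+12 / 2.101384e-04 = 9.0644e+15 /cm^3

9.0644e+15


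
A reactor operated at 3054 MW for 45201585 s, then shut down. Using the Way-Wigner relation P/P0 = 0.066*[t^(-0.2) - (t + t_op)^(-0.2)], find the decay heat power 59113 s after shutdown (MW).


P/P0 = 0.066 * [t^(-0.2) - (t + t_op)^(-0.2)]
P/P0 = 0.066 * [59113^(-0.2) - (59113 + 45201585)^(-0.2)]
P/P0 = 0.066 * [0.1110870 - 0.02943444] = 0.005389069
P = 3054 * 0.005389069 = 16.458 MW

16.458


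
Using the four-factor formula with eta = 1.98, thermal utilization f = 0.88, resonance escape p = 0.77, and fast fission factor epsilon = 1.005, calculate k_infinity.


k_inf = eta * f * p * epsilon
k_inf = 1.98 * 0.88 * 0.77 * 1.005
k_inf = 1.3484

1.3484


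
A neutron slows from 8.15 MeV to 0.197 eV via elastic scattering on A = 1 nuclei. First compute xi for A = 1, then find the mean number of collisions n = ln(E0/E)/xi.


xi = 1 + (A-1)^2/(2A)*ln((A-1)/(A+1)) = 1 (for A = 1)
n = ln(E0/E) / xi
n = ln(8.15e6 / 0.197) / 1
n = ln(4.137056e+07) / 1 = 17.538

17.538


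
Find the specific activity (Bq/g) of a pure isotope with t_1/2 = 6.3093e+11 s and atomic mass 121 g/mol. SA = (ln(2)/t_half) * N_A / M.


lambda = ln(2) / t_half = ln(2) / 6.3093e+11 = 1.098612e-12 /s
SA = lambda * N_A / M
SA = 1.098612e-12 * 6.022e23 / 121
SA = 5.4676e+09 Bq/g

5.4676e+09


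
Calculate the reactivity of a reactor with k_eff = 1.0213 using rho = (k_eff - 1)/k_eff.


rho = (k_eff - 1) / k_eff
rho = (1.0213 - 1) / 1.0213
rho = 0.020856

0.020856


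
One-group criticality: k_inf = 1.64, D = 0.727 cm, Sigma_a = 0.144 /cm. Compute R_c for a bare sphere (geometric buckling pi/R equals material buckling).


L^2 = D / Sigma_a = 0.727 / 0.144 = 5.048611 cm^2
B_m^2 = (k_inf - 1) / L^2 = (1.64 - 1) / 5.048611 = 0.1267675 /cm^2
For a bare sphere: B_g = pi/R, so R_c = pi / sqrt(B_m^2)
R_c = pi / sqrt(0.1267675) = 8.8236 cm

8.8236


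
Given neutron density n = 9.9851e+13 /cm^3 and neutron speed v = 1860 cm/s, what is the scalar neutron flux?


phi = n * v
phi = 9.9851e+13 * 1860
phi = 1.8572e+17 /cm^2/s

1.8572e+17


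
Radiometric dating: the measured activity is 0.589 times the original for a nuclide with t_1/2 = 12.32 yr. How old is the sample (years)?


lambda = ln(2) / t_half = ln(2) / 12.32 = 0.05626195 /yr
t = -ln(A/A0) / lambda
t = -ln(0.589) / 0.05626195
t = 9.4083 yr

9.4083


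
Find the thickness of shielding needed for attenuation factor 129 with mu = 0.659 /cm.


x = ln(factor) / mu
x = ln(129) / 0.659
x = 7.3745 cm

7.3745


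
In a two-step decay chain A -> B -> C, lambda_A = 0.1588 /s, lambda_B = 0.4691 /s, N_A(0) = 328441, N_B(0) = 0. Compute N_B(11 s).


N_B(t) = lambda_A * N_A0 / (lambda_B - lambda_A) * [exp(-lambda_A*t) - exp(-lambda_B*t)]
exp(-0.1588*11) = 0.1743309; exp(-0.4691*11) = 0.005741126
N_B = 0.1588 * 328441 / (0.4691 - 0.1588) * (0.1743309 - 0.005741126)
N_B = 28337

28337


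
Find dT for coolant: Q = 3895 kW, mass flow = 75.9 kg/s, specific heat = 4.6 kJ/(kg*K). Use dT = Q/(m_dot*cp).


dT = Q / (m_dot * cp)
dT = 3895 / (75.9 * 4.6)
dT = 11.156 C

11.156


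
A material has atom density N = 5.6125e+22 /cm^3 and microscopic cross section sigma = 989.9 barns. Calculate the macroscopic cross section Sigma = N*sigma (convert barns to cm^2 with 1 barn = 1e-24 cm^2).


Sigma = N * sigma_barns * 1e-24
Sigma = 5.6125e+22 * 989.9 * 1e-24
Sigma = 55.558 /cm

55.558


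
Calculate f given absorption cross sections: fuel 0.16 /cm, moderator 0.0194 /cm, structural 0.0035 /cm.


f = Sigma_a_fuel / (Sigma_a_fuel + Sigma_a_mod + Sigma_a_other)
f = 0.16 / (0.16 + 0.0194 + 0.0035)
f = 0.87479

0.87479


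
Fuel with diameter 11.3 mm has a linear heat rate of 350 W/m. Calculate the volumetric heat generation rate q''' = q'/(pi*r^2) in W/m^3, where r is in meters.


r = D / 2 / 1000 = 11.3 / 2 / 1000 = 0.00565 m
q''' = q' / (pi * r^2)
q''' = 350 / (pi * 0.00565^2)
q''' = 3.4900e+06 W/m^3

3.4900e+06


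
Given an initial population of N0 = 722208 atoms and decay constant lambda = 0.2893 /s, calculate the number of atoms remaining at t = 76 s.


N = N0 * exp(-lambda * t)
N = 722208 * exp(-0.2893 * 76)
N = 2.0413e-04

2.0413e-04


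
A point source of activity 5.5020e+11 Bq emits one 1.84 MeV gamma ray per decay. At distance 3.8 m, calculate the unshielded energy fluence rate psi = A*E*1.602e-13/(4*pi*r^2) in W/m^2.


psi = A * E * 1.602e-13 / (4*pi*r^2)
psi = 5.5020e+11 * 1.84 * 1.602e-13 / (4*pi*3.8^2)
psi = 8.9377e-04 W/m^2

8.9377e-04


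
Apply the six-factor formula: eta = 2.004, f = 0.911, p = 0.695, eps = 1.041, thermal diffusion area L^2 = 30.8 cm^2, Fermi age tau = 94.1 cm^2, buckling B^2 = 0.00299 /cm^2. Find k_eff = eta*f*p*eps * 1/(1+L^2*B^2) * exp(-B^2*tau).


k_inf = eta*f*p*eps = 2.004*0.911*0.695*1.041 = 1.320844
P_TNL = 1/(1 + L^2*B^2) = 1/(1 + 30.8*0.00299) = 0.9156738
P_FNL = exp(-B^2*tau) = exp(-0.00299*94.1) = 0.7547573
k_eff = k_inf * P_TNL * P_FNL = 1.320844 * 0.9156738 * 0.7547573
k_eff = 0.91285

0.91285


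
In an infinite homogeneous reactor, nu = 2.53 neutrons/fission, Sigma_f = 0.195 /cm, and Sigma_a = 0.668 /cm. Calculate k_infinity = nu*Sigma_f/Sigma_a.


k_inf = nu * Sigma_f / Sigma_a
k_inf = 2.53 * 0.195 / 0.668
k_inf = 0.73855

0.73855


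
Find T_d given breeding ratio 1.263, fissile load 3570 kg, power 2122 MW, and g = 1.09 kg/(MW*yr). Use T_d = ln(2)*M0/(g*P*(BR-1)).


Breeding gain G = BR - 1 = 1.263 - 1 = 0.263
Fissile production rate = g * P * G = 1.09 * 2122 * 0.263 = 608.31374 kg/yr
T_d = ln(2) * M0 / (g * P * G)
T_d = ln(2) * 3570 / 608.31374 = 4.0679 yr

4.0679


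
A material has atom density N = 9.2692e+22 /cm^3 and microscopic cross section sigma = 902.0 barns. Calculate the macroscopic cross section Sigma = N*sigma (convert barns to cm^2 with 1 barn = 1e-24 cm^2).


Sigma = N * sigma_barns * 1e-24
Sigma = 9.2692e+22 * 902.0 * 1e-24
Sigma = 83.608 /cm

83.608


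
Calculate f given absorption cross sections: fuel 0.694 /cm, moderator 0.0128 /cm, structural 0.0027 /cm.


f = Sigma_a_fuel / (Sigma_a_fuel + Sigma_a_mod + Sigma_a_other)
f = 0.694 / (0.694 + 0.0128 + 0.0027)
f = 0.97815

0.97815


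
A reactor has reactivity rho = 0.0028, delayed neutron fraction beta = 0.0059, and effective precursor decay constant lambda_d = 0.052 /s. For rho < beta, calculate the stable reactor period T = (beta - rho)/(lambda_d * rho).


T = (beta - rho) / (lambda_d * rho)
T = (0.0059 - 0.0028) / (0.052 * 0.0028)
T = 21.291 s

21.291


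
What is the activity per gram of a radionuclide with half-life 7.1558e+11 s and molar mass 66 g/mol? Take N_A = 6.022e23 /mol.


lambda = ln(2) / t_half = ln(2) / 7.1558e+11 = 9.686509e-13 /s
SA = lambda * N_A / M
SA = 9.686509e-13 * 6.022e23 / 66
SA = 8.8382e+09 Bq/g

8.8382e+09


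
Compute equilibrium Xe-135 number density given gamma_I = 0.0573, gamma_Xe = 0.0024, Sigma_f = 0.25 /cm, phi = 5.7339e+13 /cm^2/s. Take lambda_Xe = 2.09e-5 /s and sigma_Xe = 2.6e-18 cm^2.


Xe_eq = (gamma_I + gamma_Xe) * Sigma_f * phi / (lambda_Xe + sigma_Xe * phi)
Numerator = (0.0573 + 0.0024) * 0.25 * 5.7339e+13 = 8.557846e+11
Denominator = 2.09e-5 + 2.6e-18 * 5.7339e+13 = 1.699814e-04
Xe_eq = 8.557846e+11 / 1.699814e-04 = 5.0346e+15 /cm^3

5.0346e+15


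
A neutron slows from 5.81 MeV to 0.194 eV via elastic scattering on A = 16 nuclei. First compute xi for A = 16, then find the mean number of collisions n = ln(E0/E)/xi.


xi = 1 + (A-1)^2/(2A)*ln((A-1)/(A+1)) = 0.1199467 (for A = 16)
n = ln(E0/E) / xi
n = ln(5.81e6 / 0.194) / 0.1199467
n = ln(2.994845e+07) / 0.1199467 = 143.52

143.52


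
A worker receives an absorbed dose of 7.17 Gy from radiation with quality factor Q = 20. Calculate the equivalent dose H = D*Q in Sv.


H = D * Q
H = 7.17 * 20
H = 143.40 Sv

143.40


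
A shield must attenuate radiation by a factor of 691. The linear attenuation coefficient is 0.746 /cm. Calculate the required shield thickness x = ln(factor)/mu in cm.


x = ln(factor) / mu
x = ln(691) / 0.746
x = 8.7643 cm

8.7643


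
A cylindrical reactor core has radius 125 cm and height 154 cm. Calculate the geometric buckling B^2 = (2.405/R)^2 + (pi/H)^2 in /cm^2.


B^2 = (2.405/R)^2 + (pi/H)^2
B^2 = (2.405/125)^2 + (pi/154)^2
B^2 = 7.8634e-04 /cm^2

7.8634e-04


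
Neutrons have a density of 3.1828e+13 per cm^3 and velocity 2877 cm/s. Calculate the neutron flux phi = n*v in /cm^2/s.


phi = n * v
phi = 3.1828e+13 * 2877
phi = 9.1569e+16 /cm^2/s

9.1569e+16


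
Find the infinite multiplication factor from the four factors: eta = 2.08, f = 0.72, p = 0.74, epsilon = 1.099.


k_inf = eta * f * p * epsilon
k_inf = 2.08 * 0.72 * 0.74 * 1.099
k_inf = 1.2179

1.2179


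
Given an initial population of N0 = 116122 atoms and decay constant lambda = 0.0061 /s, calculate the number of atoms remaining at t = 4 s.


N = N0 * exp(-lambda * t)
N = 116122 * exp(-0.0061 * 4)
N = 113323

113323


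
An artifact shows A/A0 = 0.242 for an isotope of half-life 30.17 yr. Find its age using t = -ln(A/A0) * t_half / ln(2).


lambda = ln(2) / t_half = ln(2) / 30.17 = 0.02297472 /yr
t = -ln(A/A0) / lambda
t = -ln(0.242) / 0.02297472
t = 61.756 yr

61.756


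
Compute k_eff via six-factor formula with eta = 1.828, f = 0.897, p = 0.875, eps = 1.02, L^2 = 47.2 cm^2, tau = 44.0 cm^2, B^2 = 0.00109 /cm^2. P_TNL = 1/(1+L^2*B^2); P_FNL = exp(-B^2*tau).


k_inf = eta*f*p*eps = 1.828*0.897*0.875*1.02 = 1.463447
P_TNL = 1/(1 + L^2*B^2) = 1/(1 + 47.2*0.00109) = 0.9510694
P_FNL = exp(-B^2*tau) = exp(-0.00109*44.0) = 0.9531719
k_eff = k_inf * P_TNL * P_FNL = 1.463447 * 0.9510694 * 0.9531719
k_eff = 1.3267

1.3267


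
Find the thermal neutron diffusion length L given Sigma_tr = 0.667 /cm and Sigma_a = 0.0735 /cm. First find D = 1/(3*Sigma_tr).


D = 1 / (3 * Sigma_tr) = 1 / (3 * 0.667) = 0.4997501 cm
L = sqrt(D / Sigma_a)
L = sqrt(0.4997501 / 0.0735)
L = 2.6076 cm

2.6076


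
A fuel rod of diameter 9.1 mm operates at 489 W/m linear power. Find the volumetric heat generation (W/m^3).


r = D / 2 / 1000 = 9.1 / 2 / 1000 = 0.00455 m
q''' = q' / (pi * r^2)
q''' = 489 / (pi * 0.00455^2)
q''' = 7.5186e+06 W/m^3

7.5186e+06


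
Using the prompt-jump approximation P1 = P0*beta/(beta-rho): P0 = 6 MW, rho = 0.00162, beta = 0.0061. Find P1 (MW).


P1/P0 = beta / (beta - rho)
P1/P0 = 0.0061 / (0.0061 - 0.00162) = 1.361607
P1 = 6 * 1.361607 = 8.1696 MW

8.1696


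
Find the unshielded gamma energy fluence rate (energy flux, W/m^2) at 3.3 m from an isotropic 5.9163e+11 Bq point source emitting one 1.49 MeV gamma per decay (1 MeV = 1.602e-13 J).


psi = A * E * 1.602e-13 / (4*pi*r^2)
psi = 5.9163e+11 * 1.49 * 1.602e-13 / (4*pi*3.3^2)
psi = 0.0010320 W/m^2

0.0010320


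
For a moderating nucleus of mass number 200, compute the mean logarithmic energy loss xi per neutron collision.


xi = 1 + (A-1)^2/(2A) * ln((A-1)/(A+1))
xi = 1 + (200-1)^2/(2*200) * ln((200-1)/(200 +1))
xi = 0.0099667

0.0099667


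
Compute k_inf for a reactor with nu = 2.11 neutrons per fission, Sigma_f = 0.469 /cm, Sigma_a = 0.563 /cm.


k_inf = nu * Sigma_f / Sigma_a
k_inf = 2.11 * 0.469 / 0.563
k_inf = 1.7577

1.7577


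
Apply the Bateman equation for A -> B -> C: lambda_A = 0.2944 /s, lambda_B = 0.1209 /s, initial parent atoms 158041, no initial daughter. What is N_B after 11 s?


N_B(t) = lambda_A * N_A0 / (lambda_B - lambda_A) * [exp(-lambda_A*t) - exp(-lambda_B*t)]
exp(-0.2944*11) = 0.03922661; exp(-0.1209*11) = 0.2645037
N_B = 0.2944 * 158041 / (0.1209 - 0.2944) * (0.03922661 - 0.2645037)
N_B = 60412

60412


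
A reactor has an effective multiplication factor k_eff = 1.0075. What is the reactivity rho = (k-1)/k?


rho = (k_eff - 1) / k_eff
rho = (1.0075 - 1) / 1.0075
rho = 0.0074442

0.0074442


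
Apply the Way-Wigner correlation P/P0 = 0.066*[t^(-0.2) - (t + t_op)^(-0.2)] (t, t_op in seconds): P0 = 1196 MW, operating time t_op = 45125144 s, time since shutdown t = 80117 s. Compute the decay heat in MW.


P/P0 = 0.066 * [t^(-0.2) - (t + t_op)^(-0.2)]
P/P0 = 0.066 * [80117^(-0.2) - (80117 + 45125144)^(-0.2)]
P/P0 = 0.066 * [0.1045334 - 0.02944165] = 0.004956055
P = 1196 * 0.004956055 = 5.9274 MW

5.9274


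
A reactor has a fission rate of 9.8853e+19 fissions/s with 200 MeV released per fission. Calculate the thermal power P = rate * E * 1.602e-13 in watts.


P = fission_rate * E_MeV * 1.602e-13
P = 9.8853e+19 * 200 * 1.602e-13
P = 3.1673e+09 W

3.1673e+09


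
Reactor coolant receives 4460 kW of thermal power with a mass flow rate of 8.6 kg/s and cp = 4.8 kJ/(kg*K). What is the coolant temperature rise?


dT = Q / (m_dot * cp)
dT = 4460 / (8.6 * 4.8)
dT = 108.04 C

108.04


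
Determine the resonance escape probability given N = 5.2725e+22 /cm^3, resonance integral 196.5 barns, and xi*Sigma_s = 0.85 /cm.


p = exp(-N * I * 1e-24 / (xi*Sigma_s))
p = exp(-5.2725e+22 * 196.5 * 1e-24 / 0.85)
p = 5.0872e-06

5.0872e-06


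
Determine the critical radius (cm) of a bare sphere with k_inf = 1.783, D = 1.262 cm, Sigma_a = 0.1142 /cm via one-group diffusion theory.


L^2 = D / Sigma_a = 1.262 / 0.1142 = 11.05079 cm^2
B_m^2 = (k_inf - 1) / L^2 = (1.783 - 1) / 11.05079 = 0.07085466 /cm^2
For a bare sphere: B_g = pi/R, so R_c = pi / sqrt(B_m^2)
R_c = pi / sqrt(0.07085466) = 11.802 cm

11.802


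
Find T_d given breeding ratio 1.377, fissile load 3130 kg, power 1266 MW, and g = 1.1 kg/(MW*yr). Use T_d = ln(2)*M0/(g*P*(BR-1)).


Breeding gain G = BR - 1 = 1.377 - 1 = 0.377
Fissile production rate = g * P * G = 1.1 * 1266 * 0.377 = 525.0102 kg/yr
T_d = ln(2) * M0 / (g * P * G)
T_d = ln(2) * 3130 / 525.0102 = 4.1324 yr

4.1324


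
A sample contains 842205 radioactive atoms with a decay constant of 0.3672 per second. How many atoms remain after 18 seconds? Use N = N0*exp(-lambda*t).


N = N0 * exp(-lambda * t)
N = 842205 * exp(-0.3672 * 18)
N = 1134.8

1134.8


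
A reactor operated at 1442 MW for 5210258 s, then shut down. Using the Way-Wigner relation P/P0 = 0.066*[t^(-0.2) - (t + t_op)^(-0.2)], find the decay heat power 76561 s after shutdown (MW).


P/P0 = 0.066 * [t^(-0.2) - (t + t_op)^(-0.2)]
P/P0 = 0.066 * [76561^(-0.2) - (76561 + 5210258)^(-0.2)]
P/P0 = 0.066 * [0.1054869 - 0.04522318] = 0.003977406
P = 1442 * 0.003977406 = 5.7354 MW

5.7354


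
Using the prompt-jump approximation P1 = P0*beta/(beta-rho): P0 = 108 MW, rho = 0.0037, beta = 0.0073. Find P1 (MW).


P1/P0 = beta / (beta - rho)
P1/P0 = 0.0073 / (0.0073 - 0.0037) = 2.027778
P1 = 108 * 2.027778 = 219.00 MW

219.00


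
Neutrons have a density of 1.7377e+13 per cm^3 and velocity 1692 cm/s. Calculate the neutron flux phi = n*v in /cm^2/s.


phi = n * v
phi = 1.7377e+13 * 1692
phi = 2.9402e+16 /cm^2/s

2.9402e+16


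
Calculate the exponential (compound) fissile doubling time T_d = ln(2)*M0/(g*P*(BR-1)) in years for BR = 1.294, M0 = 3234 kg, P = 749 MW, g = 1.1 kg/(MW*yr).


Breeding gain G = BR - 1 = 1.294 - 1 = 0.294
Fissile production rate = g * P * G = 1.1 * 749 * 0.294 = 242.2266 kg/yr
T_d = ln(2) * M0 / (g * P * G)
T_d = ln(2) * 3234 / 242.2266 = 9.2543 yr

9.2543


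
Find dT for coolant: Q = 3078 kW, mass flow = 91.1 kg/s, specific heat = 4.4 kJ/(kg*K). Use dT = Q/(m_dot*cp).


dT = Q / (m_dot * cp)
dT = 3078 / (91.1 * 4.4)
dT = 7.6789 C

7.6789


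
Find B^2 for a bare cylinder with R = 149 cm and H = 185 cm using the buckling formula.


B^2 = (2.405/R)^2 + (pi/H)^2
B^2 = (2.405/149)^2 + (pi/185)^2
B^2 = 5.4890e-04 /cm^2

5.4890e-04


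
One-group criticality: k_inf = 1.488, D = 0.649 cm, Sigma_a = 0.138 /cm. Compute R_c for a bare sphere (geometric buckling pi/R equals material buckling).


L^2 = D / Sigma_a = 0.649 / 0.138 = 4.702899 cm^2
B_m^2 = (k_inf - 1) / L^2 = (1.488 - 1) / 4.702899 = 0.1037658 /cm^2
For a bare sphere: B_g = pi/R, so R_c = pi / sqrt(B_m^2)
R_c = pi / sqrt(0.1037658) = 9.7527 cm

9.7527


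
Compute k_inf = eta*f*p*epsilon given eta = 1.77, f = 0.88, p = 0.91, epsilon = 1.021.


k_inf = eta * f * p * epsilon
k_inf = 1.77 * 0.88 * 0.91 * 1.021
k_inf = 1.4472

1.4472


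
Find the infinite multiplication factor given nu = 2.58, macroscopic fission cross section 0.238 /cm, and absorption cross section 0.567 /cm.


k_inf = nu * Sigma_f / Sigma_a
k_inf = 2.58 * 0.238 / 0.567
k_inf = 1.0830

1.0830


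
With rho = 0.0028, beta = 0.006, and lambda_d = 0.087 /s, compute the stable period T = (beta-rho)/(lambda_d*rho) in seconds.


T = (beta - rho) / (lambda_d * rho)
T = (0.006 - 0.0028) / (0.087 * 0.0028)
T = 13.136 s

13.136


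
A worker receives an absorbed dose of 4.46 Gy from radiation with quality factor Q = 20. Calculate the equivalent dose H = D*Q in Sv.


H = D * Q
H = 4.46 * 20
H = 89.200 Sv

89.200


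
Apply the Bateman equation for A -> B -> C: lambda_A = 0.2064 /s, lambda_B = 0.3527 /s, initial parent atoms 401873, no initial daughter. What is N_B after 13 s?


N_B(t) = lambda_A * N_A0 / (lambda_B - lambda_A) * [exp(-lambda_A*t) - exp(-lambda_B*t)]
exp(-0.2064*13) = 0.06834410; exp(-0.3527*13) = 0.01020273
N_B = 0.2064 * 401873 / (0.3527 - 0.2064) * (0.06834410 - 0.01020273)
N_B = 32964

32964


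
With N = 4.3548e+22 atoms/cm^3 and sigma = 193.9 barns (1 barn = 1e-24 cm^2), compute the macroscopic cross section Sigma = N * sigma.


Sigma = N * sigma_barns * 1e-24
Sigma = 4.3548e+22 * 193.9 * 1e-24
Sigma = 8.4440 /cm

8.4440


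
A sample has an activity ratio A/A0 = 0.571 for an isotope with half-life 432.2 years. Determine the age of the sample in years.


lambda = ln(2) / t_half = ln(2) / 432.2 = 0.001603765 /yr
t = -ln(A/A0) / lambda
t = -ln(0.571) / 0.001603765
t = 349.41 yr

349.41


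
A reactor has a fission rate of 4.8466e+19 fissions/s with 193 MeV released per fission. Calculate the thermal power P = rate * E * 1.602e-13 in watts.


P = fission_rate * E_MeV * 1.602e-13
P = 4.8466e+19 * 193 * 1.602e-13
P = 1.4985e+09 W

1.4985e+09


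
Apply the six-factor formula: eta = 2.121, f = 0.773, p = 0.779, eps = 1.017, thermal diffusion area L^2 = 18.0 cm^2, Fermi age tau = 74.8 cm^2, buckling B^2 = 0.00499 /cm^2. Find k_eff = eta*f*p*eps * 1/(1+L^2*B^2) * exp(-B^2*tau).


k_inf = eta*f*p*eps = 2.121*0.773*0.779*1.017 = 1.298909
P_TNL = 1/(1 + L^2*B^2) = 1/(1 + 18.0*0.00499) = 0.9175827
P_FNL = exp(-B^2*tau) = exp(-0.00499*74.8) = 0.6884917
k_eff = k_inf * P_TNL * P_FNL = 1.298909 * 0.9175827 * 0.6884917
k_eff = 0.82058

0.82058


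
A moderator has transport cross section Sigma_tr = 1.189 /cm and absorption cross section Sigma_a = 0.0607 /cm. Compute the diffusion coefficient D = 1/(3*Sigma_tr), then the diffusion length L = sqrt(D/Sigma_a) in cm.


D = 1 / (3 * Sigma_tr) = 1 / (3 * 1.189) = 0.2803476 cm
L = sqrt(D / Sigma_a)
L = sqrt(0.2803476 / 0.0607)
L = 2.1491 cm

2.1491


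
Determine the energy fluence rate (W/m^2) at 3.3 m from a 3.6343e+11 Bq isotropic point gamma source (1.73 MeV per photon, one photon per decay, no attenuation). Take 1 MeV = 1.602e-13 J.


psi = A * E * 1.602e-13 / (4*pi*r^2)
psi = 3.6343e+11 * 1.73 * 1.602e-13 / (4*pi*3.3^2)
psi = 7.3602e-04 W/m^2

7.3602e-04


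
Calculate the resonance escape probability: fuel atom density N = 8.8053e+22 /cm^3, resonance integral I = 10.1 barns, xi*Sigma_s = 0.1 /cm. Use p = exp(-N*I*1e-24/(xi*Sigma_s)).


p = exp(-N * I * 1e-24 / (xi*Sigma_s))
p = exp(-8.8053e+22 * 10.1 * 1e-24 / 0.1)
p = 1.3730e-04

1.3730e-04


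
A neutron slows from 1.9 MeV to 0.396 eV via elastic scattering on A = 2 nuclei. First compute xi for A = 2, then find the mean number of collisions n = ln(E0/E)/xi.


xi = 1 + (A-1)^2/(2A)*ln((A-1)/(A+1)) = 0.7253469 (for A = 2)
n = ln(E0/E) / xi
n = ln(1.9e6 / 0.396) / 0.7253469
n = ln(4.797980e+06) / 0.7253469 = 21.209

21.209


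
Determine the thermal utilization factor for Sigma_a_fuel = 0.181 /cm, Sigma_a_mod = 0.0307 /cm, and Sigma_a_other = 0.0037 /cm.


f = Sigma_a_fuel / (Sigma_a_fuel + Sigma_a_mod + Sigma_a_other)
f = 0.181 / (0.181 + 0.0307 + 0.0037)
f = 0.84030

0.84030


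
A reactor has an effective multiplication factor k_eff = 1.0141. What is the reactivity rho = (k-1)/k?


rho = (k_eff - 1) / k_eff
rho = (1.0141 - 1) / 1.0141
rho = 0.013904

0.013904


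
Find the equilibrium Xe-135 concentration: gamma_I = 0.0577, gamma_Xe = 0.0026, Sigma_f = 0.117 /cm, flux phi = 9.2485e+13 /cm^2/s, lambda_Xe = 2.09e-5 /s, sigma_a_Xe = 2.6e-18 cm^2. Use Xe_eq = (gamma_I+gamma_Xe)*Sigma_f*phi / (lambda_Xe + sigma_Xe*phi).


Xe_eq = (gamma_I + gamma_Xe) * Sigma_f * phi / (lambda_Xe + sigma_Xe * phi)
Numerator = (0.0577 + 0.0026) * 0.117 * 9.2485e+13 = 6.524909e+11
Denominator = 2.09e-5 + 2.6e-18 * 9.2485e+13 = 2.613610e-04
Xe_eq = 6.524909e+11 / 2.613610e-04 = 2.4965e+15 /cm^3

2.4965e+15


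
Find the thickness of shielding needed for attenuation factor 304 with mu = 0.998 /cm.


x = ln(factor) / mu
x = ln(304) / 0.998
x = 5.7285 cm

5.7285


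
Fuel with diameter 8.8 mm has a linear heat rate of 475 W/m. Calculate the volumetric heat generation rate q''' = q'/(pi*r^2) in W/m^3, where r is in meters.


r = D / 2 / 1000 = 8.8 / 2 / 1000 = 0.0044 m
q''' = q' / (pi * r^2)
q''' = 475 / (pi * 0.0044^2)
q''' = 7.8098e+06 W/m^3

7.8098e+06


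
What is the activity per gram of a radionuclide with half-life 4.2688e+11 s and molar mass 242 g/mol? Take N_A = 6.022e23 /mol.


lambda = ln(2) / t_half = ln(2) / 4.2688e+11 = 1.623752e-12 /s
SA = lambda * N_A / M
SA = 1.623752e-12 * 6.022e23 / 242
SA = 4.0406e+09 Bq/g

4.0406e+09


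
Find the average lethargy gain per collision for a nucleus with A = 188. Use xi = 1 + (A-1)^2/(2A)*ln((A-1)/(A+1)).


xi = 1 + (A-1)^2/(2A) * ln((A-1)/(A+1))
xi = 1 + (188-1)^2/(2*188) * ln((188-1)/(188 +1))
xi = 0.010601

0.010601


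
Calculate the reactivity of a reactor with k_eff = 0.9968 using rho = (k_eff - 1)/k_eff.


rho = (k_eff - 1) / k_eff
rho = (0.9968 - 1) / 0.9968
rho = -0.0032103

-0.0032103


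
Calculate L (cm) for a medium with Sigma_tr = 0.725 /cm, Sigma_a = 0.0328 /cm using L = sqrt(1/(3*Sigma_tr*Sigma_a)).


D = 1 / (3 * Sigma_tr) = 1 / (3 * 0.725) = 0.4597701 cm
L = sqrt(D / Sigma_a)
L = sqrt(0.4597701 / 0.0328)
L = 3.7440 cm

3.7440


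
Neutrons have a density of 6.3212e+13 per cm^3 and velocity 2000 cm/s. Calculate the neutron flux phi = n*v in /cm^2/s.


phi = n * v
phi = 6.3212e+13 * 2000
phi = 1.2642e+17 /cm^2/s

1.2642e+17


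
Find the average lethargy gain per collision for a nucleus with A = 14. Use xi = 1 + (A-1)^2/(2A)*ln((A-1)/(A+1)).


xi = 1 + (A-1)^2/(2A) * ln((A-1)/(A+1))
xi = 1 + (14-1)^2/(2*14) * ln((14-1)/(14 +1))
xi = 0.13628

0.13628


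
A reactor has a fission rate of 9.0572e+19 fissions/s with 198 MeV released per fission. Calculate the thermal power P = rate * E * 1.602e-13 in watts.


P = fission_rate * E_MeV * 1.602e-13
P = 9.0572e+19 * 198 * 1.602e-13
P = 2.8729e+09 W

2.8729e+09


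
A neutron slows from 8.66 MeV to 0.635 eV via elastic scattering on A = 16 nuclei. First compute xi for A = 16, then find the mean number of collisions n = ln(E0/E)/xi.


xi = 1 + (A-1)^2/(2A)*ln((A-1)/(A+1)) = 0.1199467 (for A = 16)
n = ln(E0/E) / xi
n = ln(8.66e6 / 0.635) / 0.1199467
n = ln(1.363780e+07) / 0.1199467 = 136.96

136.96


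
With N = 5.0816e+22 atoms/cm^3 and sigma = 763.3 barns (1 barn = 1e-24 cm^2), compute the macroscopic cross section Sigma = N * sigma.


Sigma = N * sigma_barns * 1e-24
Sigma = 5.0816e+22 * 763.3 * 1e-24
Sigma = 38.788 /cm

38.788


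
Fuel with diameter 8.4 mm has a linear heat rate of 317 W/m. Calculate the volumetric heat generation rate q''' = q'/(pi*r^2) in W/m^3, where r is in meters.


r = D / 2 / 1000 = 8.4 / 2 / 1000 = 0.0042 m
q''' = q' / (pi * r^2)
q''' = 317 / (pi * 0.0042^2)
q''' = 5.7202e+06 W/m^3

5.7202e+06


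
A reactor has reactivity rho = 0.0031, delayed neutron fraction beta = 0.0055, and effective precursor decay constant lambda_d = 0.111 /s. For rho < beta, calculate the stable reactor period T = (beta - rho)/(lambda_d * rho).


T = (beta - rho) / (lambda_d * rho)
T = (0.0055 - 0.0031) / (0.111 * 0.0031)
T = 6.9747 s

6.9747


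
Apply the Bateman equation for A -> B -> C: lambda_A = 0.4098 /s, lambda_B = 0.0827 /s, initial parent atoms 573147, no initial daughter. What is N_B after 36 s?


N_B(t) = lambda_A * N_A0 / (lambda_B - lambda_A) * [exp(-lambda_A*t) - exp(-lambda_B*t)]
exp(-0.4098*36) = 3.916881e-07; exp(-0.0827*36) = 0.05093525
N_B = 0.4098 * 573147 / (0.0827 - 0.4098) * (3.916881e-07 - 0.05093525)
N_B = 36574

36574


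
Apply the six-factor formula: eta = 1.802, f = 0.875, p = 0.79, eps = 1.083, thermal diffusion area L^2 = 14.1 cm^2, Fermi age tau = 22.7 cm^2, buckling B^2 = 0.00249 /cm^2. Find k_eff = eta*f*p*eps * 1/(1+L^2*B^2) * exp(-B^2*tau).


k_inf = eta*f*p*eps = 1.802*0.875*0.79*1.083 = 1.349020
P_TNL = 1/(1 + L^2*B^2) = 1/(1 + 14.1*0.00249) = 0.9660818
P_FNL = exp(-B^2*tau) = exp(-0.00249*22.7) = 0.9450447
k_eff = k_inf * P_TNL * P_FNL = 1.349020 * 0.9660818 * 0.9450447
k_eff = 1.2316

1.2316


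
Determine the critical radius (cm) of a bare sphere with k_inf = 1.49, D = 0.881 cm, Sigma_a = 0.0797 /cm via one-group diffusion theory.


L^2 = D / Sigma_a = 0.881 / 0.0797 = 11.05395 cm^2
B_m^2 = (k_inf - 1) / L^2 = (1.49 - 1) / 11.05395 = 0.04432805 /cm^2
For a bare sphere: B_g = pi/R, so R_c = pi / sqrt(B_m^2)
R_c = pi / sqrt(0.04432805) = 14.921 cm

14.921


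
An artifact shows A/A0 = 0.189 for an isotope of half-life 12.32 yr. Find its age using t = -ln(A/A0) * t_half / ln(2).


lambda = ln(2) / t_half = ln(2) / 12.32 = 0.05626195 /yr
t = -ln(A/A0) / lambda
t = -ln(0.189) / 0.05626195
t = 29.612 yr

29.612


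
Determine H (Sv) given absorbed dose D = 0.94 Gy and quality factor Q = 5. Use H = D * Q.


H = D * Q
H = 0.94 * 5
H = 4.7000 Sv

4.7000


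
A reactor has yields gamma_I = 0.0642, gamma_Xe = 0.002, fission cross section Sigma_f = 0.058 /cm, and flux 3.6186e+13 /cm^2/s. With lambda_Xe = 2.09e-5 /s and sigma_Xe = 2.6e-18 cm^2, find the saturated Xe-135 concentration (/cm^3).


Xe_eq = (gamma_I + gamma_Xe) * Sigma_f * phi / (lambda_Xe + sigma_Xe * phi)
Numerator = (0.0642 + 0.002) * 0.058 * 3.6186e+13 = 1.389398e+11
Denominator = 2.09e-5 + 2.6e-18 * 3.6186e+13 = 1.149836e-04
Xe_eq = 1.389398e+11 / 1.149836e-04 = 1.2083e+15 /cm^3

1.2083e+15


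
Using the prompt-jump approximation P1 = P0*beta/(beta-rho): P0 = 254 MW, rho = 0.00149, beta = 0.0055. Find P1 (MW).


P1/P0 = beta / (beta - rho)
P1/P0 = 0.0055 / (0.0055 - 0.00149) = 1.371571
P1 = 254 * 1.371571 = 348.38 MW

348.38


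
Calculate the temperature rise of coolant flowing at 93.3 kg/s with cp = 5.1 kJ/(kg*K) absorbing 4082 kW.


dT = Q / (m_dot * cp)
dT = 4082 / (93.3 * 5.1)
dT = 8.5787 C

8.5787


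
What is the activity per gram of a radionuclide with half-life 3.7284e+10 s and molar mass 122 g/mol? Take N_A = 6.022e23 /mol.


lambda = ln(2) / t_half = ln(2) / 3.7284e+10 = 1.859101e-11 /s
SA = lambda * N_A / M
SA = 1.859101e-11 * 6.022e23 / 122
SA = 9.1766e+10 Bq/g

9.1766e+10


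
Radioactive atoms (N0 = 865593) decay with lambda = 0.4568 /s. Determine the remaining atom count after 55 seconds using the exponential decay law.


N = N0 * exp(-lambda * t)
N = 865593 * exp(-0.4568 * 55)
N = 1.0619e-05

1.0619e-05


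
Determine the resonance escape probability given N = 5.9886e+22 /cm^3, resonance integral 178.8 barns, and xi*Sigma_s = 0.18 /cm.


p = exp(-N * I * 1e-24 / (xi*Sigma_s))
p = exp(-5.9886e+22 * 178.8 * 1e-24 / 0.18)
p = 1.4629e-26

1.4629e-26


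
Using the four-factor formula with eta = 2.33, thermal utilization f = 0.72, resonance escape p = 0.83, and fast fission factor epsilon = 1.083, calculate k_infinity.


k_inf = eta * f * p * epsilon
k_inf = 2.33 * 0.72 * 0.83 * 1.083
k_inf = 1.5080

1.5080
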